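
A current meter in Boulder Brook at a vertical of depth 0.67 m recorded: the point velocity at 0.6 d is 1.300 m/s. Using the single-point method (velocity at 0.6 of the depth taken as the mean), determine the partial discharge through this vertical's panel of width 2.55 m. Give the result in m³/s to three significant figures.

v̄ = v₀.₆ = 1.300 m/s
q = v̄ × d × w = 1.300 × 0.67 × 2.55 = 2.221 m³/s

2.22 m³/s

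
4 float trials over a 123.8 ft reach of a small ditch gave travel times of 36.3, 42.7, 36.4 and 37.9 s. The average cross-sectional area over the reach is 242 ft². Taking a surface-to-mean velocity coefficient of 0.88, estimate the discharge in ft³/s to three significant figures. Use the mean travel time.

t̄ = (36.3 + 42.7 + 36.4 + 37.9) / 4 = 38.325 s
v_surface = L / t̄ = 123.8 / 38.325 = 3.230 ft/s
v_mean = 0.88 × 3.230 = 2.843 ft/s
Q = A × v_mean = 242 × 2.843 = 687.9 ft³/s

688 ft³/s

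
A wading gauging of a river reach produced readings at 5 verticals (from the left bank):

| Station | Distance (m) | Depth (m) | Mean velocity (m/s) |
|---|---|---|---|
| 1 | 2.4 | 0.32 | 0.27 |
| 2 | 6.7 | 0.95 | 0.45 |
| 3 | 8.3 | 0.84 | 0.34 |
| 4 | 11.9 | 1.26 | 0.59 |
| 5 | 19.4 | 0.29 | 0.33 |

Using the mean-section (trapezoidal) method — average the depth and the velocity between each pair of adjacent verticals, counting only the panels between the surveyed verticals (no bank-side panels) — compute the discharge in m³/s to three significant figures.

5.98 m³/s

Panel 1-2: Δb = 4.3 m, d̄ = (0.32+0.95)/2 = 0.635, v̄ = (0.27+0.45)/2 = 0.36 → q = 4.3×0.635×0.36 = 0.9830 m³/s
Panel 2-3: Δb = 1.6 m, d̄ = (0.95+0.84)/2 = 0.895, v̄ = (0.45+0.34)/2 = 0.395 → q = 1.6×0.895×0.395 = 0.5656 m³/s
Panel 3-4: Δb = 3.6 m, d̄ = (0.84+1.26)/2 = 1.05, v̄ = (0.34+0.59)/2 = 0.465 → q = 3.6×1.05×0.465 = 1.758 m³/s
Panel 4-5: Δb = 7.5 m, d̄ = (1.26+0.29)/2 = 0.775, v̄ = (0.59+0.33)/2 = 0.46 → q = 7.5×0.775×0.46 = 2.674 m³/s
Q = Σ q = 5.980 m³/s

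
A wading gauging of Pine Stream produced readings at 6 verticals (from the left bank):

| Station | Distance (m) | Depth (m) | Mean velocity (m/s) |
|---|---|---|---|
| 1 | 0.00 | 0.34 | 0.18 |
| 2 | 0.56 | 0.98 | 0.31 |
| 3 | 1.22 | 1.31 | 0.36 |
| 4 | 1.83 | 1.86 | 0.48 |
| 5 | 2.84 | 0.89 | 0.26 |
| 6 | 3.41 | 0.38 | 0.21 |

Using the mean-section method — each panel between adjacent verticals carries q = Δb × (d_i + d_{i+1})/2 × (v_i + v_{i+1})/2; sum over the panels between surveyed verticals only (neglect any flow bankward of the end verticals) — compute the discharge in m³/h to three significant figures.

4860 m³/h

Panel 1-2: Δb = 0.56 m, d̄ = (0.34+0.98)/2 = 0.66, v̄ = (0.18+0.31)/2 = 0.245 → q = 0.56×0.66×0.245 = 0.09055 m³/s
Panel 2-3: Δb = 0.66 m, d̄ = (0.98+1.31)/2 = 1.145, v̄ = (0.31+0.36)/2 = 0.335 → q = 0.66×1.145×0.335 = 0.2532 m³/s
Panel 3-4: Δb = 0.61 m, d̄ = (1.31+1.86)/2 = 1.585, v̄ = (0.36+0.48)/2 = 0.42 → q = 0.61×1.585×0.42 = 0.4061 m³/s
Panel 4-5: Δb = 1.01 m, d̄ = (1.86+0.89)/2 = 1.375, v̄ = (0.48+0.26)/2 = 0.37 → q = 1.01×1.375×0.37 = 0.5138 m³/s
Panel 5-6: Δb = 0.57 m, d̄ = (0.89+0.38)/2 = 0.635, v̄ = (0.26+0.21)/2 = 0.235 → q = 0.57×0.635×0.235 = 0.08506 m³/s
Q = Σ q = 1.349 m³/s
= 1.349 × 3600 = 4855 m³/h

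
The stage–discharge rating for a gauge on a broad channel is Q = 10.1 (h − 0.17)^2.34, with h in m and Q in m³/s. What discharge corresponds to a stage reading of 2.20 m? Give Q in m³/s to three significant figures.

52.9 m³/s

Q = 10.1 × (2.20 − 0.17)^2.34 = 10.1 × 2.03^2.34 = 52.95 m³/s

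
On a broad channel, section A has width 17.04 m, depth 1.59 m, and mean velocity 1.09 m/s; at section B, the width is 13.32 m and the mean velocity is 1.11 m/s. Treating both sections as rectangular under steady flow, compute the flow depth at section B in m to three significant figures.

Q = A₁V₁ = (17.04×1.59) × 1.09 = 29.53 m³/s
d₂ = Q/(b₂ V₂) = 29.53/(13.32×1.11) = 1.997 m

2.00 m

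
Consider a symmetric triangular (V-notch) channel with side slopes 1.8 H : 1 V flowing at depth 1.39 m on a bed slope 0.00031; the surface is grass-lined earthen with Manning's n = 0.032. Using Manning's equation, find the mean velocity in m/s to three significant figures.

0.395 m/s

A = z·y² = 1.8×1.39² = 3.478 m²
P = 2y√(1+z²) = 2×1.39×√(1+1.8²) = 5.724 m
R = A/P = 3.478/5.724 = 0.6075 m
Q = (1/n)·A·R^(2/3)·S^(1/2) = (1/0.032) × 3.478 × 0.6075^(2/3) × 0.00031^(1/2) = 1.373 m³/s
V = Q/A = 1.373/3.478 = 0.3947 m/s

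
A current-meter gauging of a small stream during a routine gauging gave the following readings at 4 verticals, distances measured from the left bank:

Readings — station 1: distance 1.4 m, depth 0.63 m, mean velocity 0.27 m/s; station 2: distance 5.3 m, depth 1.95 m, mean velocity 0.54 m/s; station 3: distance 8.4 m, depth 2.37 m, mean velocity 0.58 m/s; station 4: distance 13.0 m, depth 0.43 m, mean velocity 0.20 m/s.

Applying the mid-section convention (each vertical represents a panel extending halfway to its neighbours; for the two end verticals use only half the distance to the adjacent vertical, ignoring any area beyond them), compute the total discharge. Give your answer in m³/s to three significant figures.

9.51 m³/s

w_1 = (5.3 − 1.4)/2 = 1.95 m; q_1 = 0.27 × 0.63 × 1.95 = 0.3317 m³/s
w_2 = (8.4 − 1.4)/2 = 3.5 m; q_2 = 0.54 × 1.95 × 3.5 = 3.686 m³/s
w_3 = (13.0 − 5.3)/2 = 3.85 m; q_3 = 0.58 × 2.37 × 3.85 = 5.292 m³/s
w_4 = (13.0 − 8.4)/2 = 2.3 m; q_4 = 0.20 × 0.43 × 2.3 = 0.1978 m³/s
Q = Σ qᵢ = 9.507 m³/s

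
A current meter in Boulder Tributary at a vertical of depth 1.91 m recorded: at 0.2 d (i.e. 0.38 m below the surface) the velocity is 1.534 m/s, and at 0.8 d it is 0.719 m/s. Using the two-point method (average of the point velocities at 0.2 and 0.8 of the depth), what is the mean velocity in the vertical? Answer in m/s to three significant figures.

1.13 m/s

v̄ = (1.534 + 0.719) / 2 = 1.127 m/s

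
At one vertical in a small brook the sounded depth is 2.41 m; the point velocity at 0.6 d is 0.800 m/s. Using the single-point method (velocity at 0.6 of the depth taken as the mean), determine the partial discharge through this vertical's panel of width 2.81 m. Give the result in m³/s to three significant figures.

5.42 m³/s

v̄ = v₀.₆ = 0.800 m/s
q = v̄ × d × w = 0.8000 × 2.41 × 2.81 = 5.418 m³/s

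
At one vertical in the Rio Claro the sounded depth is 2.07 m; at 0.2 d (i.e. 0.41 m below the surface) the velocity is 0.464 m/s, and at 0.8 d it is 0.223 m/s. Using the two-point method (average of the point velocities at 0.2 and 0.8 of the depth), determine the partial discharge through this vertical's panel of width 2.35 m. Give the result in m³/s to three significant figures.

v̄ = (0.464 + 0.223) / 2 = 0.3435 m/s
q = v̄ × d × w = 0.3435 × 2.07 × 2.35 = 1.671 m³/s

1.67 m³/s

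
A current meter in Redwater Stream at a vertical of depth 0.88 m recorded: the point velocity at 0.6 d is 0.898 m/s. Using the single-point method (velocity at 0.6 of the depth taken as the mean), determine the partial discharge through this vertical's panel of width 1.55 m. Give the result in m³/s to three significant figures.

v̄ = v₀.₆ = 0.898 m/s
q = v̄ × d × w = 0.8980 × 0.88 × 1.55 = 1.225 m³/s

1.22 m³/s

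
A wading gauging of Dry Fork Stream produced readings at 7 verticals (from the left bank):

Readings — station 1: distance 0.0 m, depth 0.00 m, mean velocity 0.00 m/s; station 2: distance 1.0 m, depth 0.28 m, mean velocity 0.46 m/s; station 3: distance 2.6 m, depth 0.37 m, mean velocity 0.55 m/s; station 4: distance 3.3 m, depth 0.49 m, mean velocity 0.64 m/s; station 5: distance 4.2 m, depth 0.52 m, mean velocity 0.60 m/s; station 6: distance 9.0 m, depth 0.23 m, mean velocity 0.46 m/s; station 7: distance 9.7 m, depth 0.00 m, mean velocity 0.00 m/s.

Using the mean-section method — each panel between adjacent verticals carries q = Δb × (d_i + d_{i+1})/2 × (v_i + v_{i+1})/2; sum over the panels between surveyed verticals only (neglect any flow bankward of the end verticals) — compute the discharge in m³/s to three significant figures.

1.73 m³/s

Panel 1-2: Δb = 1 m, d̄ = (0.00+0.28)/2 = 0.14, v̄ = (0.00+0.46)/2 = 0.23 → q = 1×0.14×0.23 = 0.03220 m³/s
Panel 2-3: Δb = 1.6 m, d̄ = (0.28+0.37)/2 = 0.325, v̄ = (0.46+0.55)/2 = 0.505 → q = 1.6×0.325×0.505 = 0.2626 m³/s
Panel 3-4: Δb = 0.7 m, d̄ = (0.37+0.49)/2 = 0.43, v̄ = (0.55+0.64)/2 = 0.595 → q = 0.7×0.43×0.595 = 0.1791 m³/s
Panel 4-5: Δb = 0.9 m, d̄ = (0.49+0.52)/2 = 0.505, v̄ = (0.64+0.60)/2 = 0.62 → q = 0.9×0.505×0.62 = 0.2818 m³/s
Panel 5-6: Δb = 4.8 m, d̄ = (0.52+0.23)/2 = 0.375, v̄ = (0.60+0.46)/2 = 0.53 → q = 4.8×0.375×0.53 = 0.9540 m³/s
Panel 6-7: Δb = 0.7 m, d̄ = (0.23+0.00)/2 = 0.115, v̄ = (0.46+0.00)/2 = 0.23 → q = 0.7×0.115×0.23 = 0.01852 m³/s
Q = Σ q = 1.728 m³/s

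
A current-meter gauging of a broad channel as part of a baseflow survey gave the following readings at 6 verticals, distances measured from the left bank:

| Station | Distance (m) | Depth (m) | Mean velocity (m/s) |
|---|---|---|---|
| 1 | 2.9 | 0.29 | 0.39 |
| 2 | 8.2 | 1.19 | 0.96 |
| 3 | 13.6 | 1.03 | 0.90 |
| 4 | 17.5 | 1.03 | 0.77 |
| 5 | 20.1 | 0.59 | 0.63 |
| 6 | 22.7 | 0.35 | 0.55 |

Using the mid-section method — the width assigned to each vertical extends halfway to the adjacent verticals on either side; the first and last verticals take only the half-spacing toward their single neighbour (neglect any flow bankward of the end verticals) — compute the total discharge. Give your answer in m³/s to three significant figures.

14.5 m³/s

w_1 = (8.2 − 2.9)/2 = 2.65 m; q_1 = 0.39 × 0.29 × 2.65 = 0.2997 m³/s
w_2 = (13.6 − 2.9)/2 = 5.35 m; q_2 = 0.96 × 1.19 × 5.35 = 6.112 m³/s
w_3 = (17.5 − 8.2)/2 = 4.65 m; q_3 = 0.90 × 1.03 × 4.65 = 4.311 m³/s
w_4 = (20.1 − 13.6)/2 = 3.25 m; q_4 = 0.77 × 1.03 × 3.25 = 2.578 m³/s
w_5 = (22.7 − 17.5)/2 = 2.6 m; q_5 = 0.63 × 0.59 × 2.6 = 0.9664 m³/s
w_6 = (22.7 − 20.1)/2 = 1.3 m; q_6 = 0.55 × 0.35 × 1.3 = 0.2503 m³/s
Q = Σ qᵢ = 14.52 m³/s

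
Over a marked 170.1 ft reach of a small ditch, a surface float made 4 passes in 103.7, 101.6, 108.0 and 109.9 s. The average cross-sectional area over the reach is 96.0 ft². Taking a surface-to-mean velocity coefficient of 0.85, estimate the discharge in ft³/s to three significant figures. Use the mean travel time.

t̄ = (103.7 + 101.6 + 108.0 + 109.9) / 4 = 105.8 s
v_surface = L / t̄ = 170.1 / 105.8 = 1.608 ft/s
v_mean = 0.85 × 1.608 = 1.367 ft/s
Q = A × v_mean = 96.0 × 1.367 = 131.2 ft³/s

131 ft³/s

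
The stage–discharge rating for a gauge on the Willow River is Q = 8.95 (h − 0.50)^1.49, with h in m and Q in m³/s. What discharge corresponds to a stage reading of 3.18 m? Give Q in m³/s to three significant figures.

Q = 8.95 × (3.18 − 0.50)^1.49 = 8.95 × 2.68^1.49 = 38.88 m³/s

38.9 m³/s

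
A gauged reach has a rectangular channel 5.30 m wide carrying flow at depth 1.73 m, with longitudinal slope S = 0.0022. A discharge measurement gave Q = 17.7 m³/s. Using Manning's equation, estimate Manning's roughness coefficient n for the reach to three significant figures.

A = b·y = 5.30 × 1.73 = 9.169 m²
P = b + 2y = 5.30 + 2×1.73 = 8.760 m
R = A/P = 9.169/8.760 = 1.047 m
n = (1/Q)·A·R^(2/3)·S^(1/2) = (1/17.7) × 9.169 × 1.031 × 0.04690 = 0.02505

0.0250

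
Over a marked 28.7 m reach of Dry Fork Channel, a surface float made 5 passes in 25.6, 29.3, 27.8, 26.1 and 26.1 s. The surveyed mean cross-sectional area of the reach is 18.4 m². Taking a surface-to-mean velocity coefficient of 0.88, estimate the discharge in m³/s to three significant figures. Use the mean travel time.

17.2 m³/s

t̄ = (25.6 + 29.3 + 27.8 + 26.1 + 26.1) / 5 = 26.98 s
v_surface = L / t̄ = 28.7 / 26.98 = 1.064 m/s
v_mean = 0.88 × 1.064 = 0.9361 m/s
Q = A × v_mean = 18.4 × 0.9361 = 17.22 m³/s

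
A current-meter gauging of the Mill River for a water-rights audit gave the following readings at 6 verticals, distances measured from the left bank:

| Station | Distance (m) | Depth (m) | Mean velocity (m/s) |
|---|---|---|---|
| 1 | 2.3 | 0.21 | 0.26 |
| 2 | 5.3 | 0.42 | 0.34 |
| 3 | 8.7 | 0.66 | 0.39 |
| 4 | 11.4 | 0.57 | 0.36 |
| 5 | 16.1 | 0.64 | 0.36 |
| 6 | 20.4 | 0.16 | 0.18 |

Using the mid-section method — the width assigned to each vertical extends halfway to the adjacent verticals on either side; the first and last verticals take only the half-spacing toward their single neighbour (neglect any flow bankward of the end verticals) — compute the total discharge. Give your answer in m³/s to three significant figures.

3.18 m³/s

w_1 = (5.3 − 2.3)/2 = 1.5 m; q_1 = 0.26 × 0.21 × 1.5 = 0.08190 m³/s
w_2 = (8.7 − 2.3)/2 = 3.2 m; q_2 = 0.34 × 0.42 × 3.2 = 0.4570 m³/s
w_3 = (11.4 − 5.3)/2 = 3.05 m; q_3 = 0.39 × 0.66 × 3.05 = 0.7851 m³/s
w_4 = (16.1 − 8.7)/2 = 3.7 m; q_4 = 0.36 × 0.57 × 3.7 = 0.7592 m³/s
w_5 = (20.4 − 11.4)/2 = 4.5 m; q_5 = 0.36 × 0.64 × 4.5 = 1.037 m³/s
w_6 = (20.4 − 16.1)/2 = 2.15 m; q_6 = 0.18 × 0.16 × 2.15 = 0.06192 m³/s
Q = Σ qᵢ = 3.182 m³/s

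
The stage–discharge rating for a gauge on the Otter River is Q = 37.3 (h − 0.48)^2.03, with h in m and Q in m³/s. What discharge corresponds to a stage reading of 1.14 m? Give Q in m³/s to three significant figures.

16.0 m³/s

Q = 37.3 × (1.14 − 0.48)^2.03 = 37.3 × 0.66^2.03 = 16.05 m³/s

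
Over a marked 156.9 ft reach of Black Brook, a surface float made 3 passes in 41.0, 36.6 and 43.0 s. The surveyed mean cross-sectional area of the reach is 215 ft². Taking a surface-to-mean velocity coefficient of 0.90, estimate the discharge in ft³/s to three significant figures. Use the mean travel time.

755 ft³/s

t̄ = (41.0 + 36.6 + 43.0) / 3 = 40.2 s
v_surface = L / t̄ = 156.9 / 40.2 = 3.903 ft/s
v_mean = 0.90 × 3.903 = 3.513 ft/s
Q = A × v_mean = 215 × 3.513 = 755.2 ft³/s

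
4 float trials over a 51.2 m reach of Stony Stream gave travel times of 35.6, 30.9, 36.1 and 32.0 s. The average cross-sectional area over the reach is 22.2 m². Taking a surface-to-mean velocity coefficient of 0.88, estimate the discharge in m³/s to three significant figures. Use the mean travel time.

29.7 m³/s

t̄ = (35.6 + 30.9 + 36.1 + 32.0) / 4 = 33.65 s
v_surface = L / t̄ = 51.2 / 33.65 = 1.522 m/s
v_mean = 0.88 × 1.522 = 1.339 m/s
Q = A × v_mean = 22.2 × 1.339 = 29.72 m³/s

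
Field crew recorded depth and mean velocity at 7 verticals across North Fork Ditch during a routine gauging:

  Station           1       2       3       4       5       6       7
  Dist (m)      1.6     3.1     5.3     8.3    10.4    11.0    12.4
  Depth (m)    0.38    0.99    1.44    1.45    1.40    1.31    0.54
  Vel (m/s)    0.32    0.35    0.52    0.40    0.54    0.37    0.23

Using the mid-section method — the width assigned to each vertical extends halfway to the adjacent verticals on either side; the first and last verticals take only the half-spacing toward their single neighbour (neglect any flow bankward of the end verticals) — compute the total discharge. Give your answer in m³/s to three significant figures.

5.75 m³/s

w_1 = (3.1 − 1.6)/2 = 0.75 m; q_1 = 0.32 × 0.38 × 0.75 = 0.09120 m³/s
w_2 = (5.3 − 1.6)/2 = 1.85 m; q_2 = 0.35 × 0.99 × 1.85 = 0.6410 m³/s
w_3 = (8.3 − 3.1)/2 = 2.6 m; q_3 = 0.52 × 1.44 × 2.6 = 1.947 m³/s
w_4 = (10.4 − 5.3)/2 = 2.55 m; q_4 = 0.40 × 1.45 × 2.55 = 1.479 m³/s
w_5 = (11.0 − 8.3)/2 = 1.35 m; q_5 = 0.54 × 1.40 × 1.35 = 1.021 m³/s
w_6 = (12.4 − 10.4)/2 = 1 m; q_6 = 0.37 × 1.31 × 1 = 0.4847 m³/s
w_7 = (12.4 − 11.0)/2 = 0.7 m; q_7 = 0.23 × 0.54 × 0.7 = 0.08694 m³/s
Q = Σ qᵢ = 5.750 m³/s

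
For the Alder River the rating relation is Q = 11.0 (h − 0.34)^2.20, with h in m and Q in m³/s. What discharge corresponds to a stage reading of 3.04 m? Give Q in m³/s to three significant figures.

97.8 m³/s

Q = 11.0 × (3.04 − 0.34)^2.20 = 11.0 × 2.7^2.20 = 97.81 m³/s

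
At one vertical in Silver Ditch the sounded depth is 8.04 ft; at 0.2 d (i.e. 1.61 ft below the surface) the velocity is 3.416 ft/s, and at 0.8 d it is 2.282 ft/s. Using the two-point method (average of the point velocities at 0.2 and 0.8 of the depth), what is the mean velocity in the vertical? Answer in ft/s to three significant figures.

2.85 ft/s

v̄ = (3.416 + 2.282) / 2 = 2.849 ft/s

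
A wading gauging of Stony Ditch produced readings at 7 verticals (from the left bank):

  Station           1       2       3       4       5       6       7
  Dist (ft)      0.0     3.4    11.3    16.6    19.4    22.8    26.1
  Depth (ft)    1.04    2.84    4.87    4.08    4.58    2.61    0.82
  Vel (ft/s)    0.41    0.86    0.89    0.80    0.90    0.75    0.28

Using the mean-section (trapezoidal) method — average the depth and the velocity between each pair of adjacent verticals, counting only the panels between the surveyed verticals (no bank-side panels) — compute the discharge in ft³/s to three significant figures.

74.2 ft³/s

Panel 1-2: Δb = 3.4 ft, d̄ = (1.04+2.84)/2 = 1.94, v̄ = (0.41+0.86)/2 = 0.635 → q = 3.4×1.94×0.635 = 4.188 ft³/s
Panel 2-3: Δb = 7.9 ft, d̄ = (2.84+4.87)/2 = 3.855, v̄ = (0.86+0.89)/2 = 0.875 → q = 7.9×3.855×0.875 = 26.65 ft³/s
Panel 3-4: Δb = 5.3 ft, d̄ = (4.87+4.08)/2 = 4.475, v̄ = (0.89+0.80)/2 = 0.845 → q = 5.3×4.475×0.845 = 20.04 ft³/s
Panel 4-5: Δb = 2.8 ft, d̄ = (4.08+4.58)/2 = 4.33, v̄ = (0.80+0.90)/2 = 0.85 → q = 2.8×4.33×0.85 = 10.31 ft³/s
Panel 5-6: Δb = 3.4 ft, d̄ = (4.58+2.61)/2 = 3.595, v̄ = (0.90+0.75)/2 = 0.825 → q = 3.4×3.595×0.825 = 10.08 ft³/s
Panel 6-7: Δb = 3.3 ft, d̄ = (2.61+0.82)/2 = 1.715, v̄ = (0.75+0.28)/2 = 0.515 → q = 3.3×1.715×0.515 = 2.915 ft³/s
Q = Σ q = 74.18 ft³/s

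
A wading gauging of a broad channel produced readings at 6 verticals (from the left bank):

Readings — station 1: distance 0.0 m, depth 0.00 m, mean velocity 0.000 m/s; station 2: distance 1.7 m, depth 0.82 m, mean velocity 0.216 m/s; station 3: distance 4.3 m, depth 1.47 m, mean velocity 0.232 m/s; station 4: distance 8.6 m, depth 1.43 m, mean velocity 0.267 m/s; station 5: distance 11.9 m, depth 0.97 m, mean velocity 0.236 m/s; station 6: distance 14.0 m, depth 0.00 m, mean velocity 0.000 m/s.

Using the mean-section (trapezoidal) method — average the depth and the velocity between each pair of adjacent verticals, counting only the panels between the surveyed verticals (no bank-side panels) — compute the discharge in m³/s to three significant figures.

3.41 m³/s

Panel 1-2: Δb = 1.7 m, d̄ = (0.00+0.82)/2 = 0.41, v̄ = (0.000+0.216)/2 = 0.108 → q = 1.7×0.41×0.108 = 0.07528 m³/s
Panel 2-3: Δb = 2.6 m, d̄ = (0.82+1.47)/2 = 1.145, v̄ = (0.216+0.232)/2 = 0.224 → q = 2.6×1.145×0.224 = 0.6668 m³/s
Panel 3-4: Δb = 4.3 m, d̄ = (1.47+1.43)/2 = 1.45, v̄ = (0.232+0.267)/2 = 0.2495 → q = 4.3×1.45×0.2495 = 1.556 m³/s
Panel 4-5: Δb = 3.3 m, d̄ = (1.43+0.97)/2 = 1.2, v̄ = (0.267+0.236)/2 = 0.2515 → q = 3.3×1.2×0.2515 = 0.9959 m³/s
Panel 5-6: Δb = 2.1 m, d̄ = (0.97+0.00)/2 = 0.485, v̄ = (0.236+0.000)/2 = 0.118 → q = 2.1×0.485×0.118 = 0.1202 m³/s
Q = Σ q = 3.414 m³/s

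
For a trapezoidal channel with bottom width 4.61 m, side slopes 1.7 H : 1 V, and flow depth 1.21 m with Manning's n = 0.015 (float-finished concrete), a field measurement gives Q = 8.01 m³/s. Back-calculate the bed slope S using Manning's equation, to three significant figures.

A = (b + z·y)·y = (4.61 + 1.7×1.21)×1.21 = 8.067 m²
P = b + 2y√(1+z²) = 4.61 + 2×1.21×√(1+1.7²) = 9.383 m
R = A/P = 8.067/9.383 = 0.8598 m
S = (Q·n / (1·A·R^(2/3)))² = (8.01×0.015 / (1×8.067×0.9042))² = 0.0002713

0.000271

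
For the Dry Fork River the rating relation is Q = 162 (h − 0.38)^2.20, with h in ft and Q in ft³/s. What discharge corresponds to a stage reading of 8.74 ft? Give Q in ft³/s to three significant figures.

17300 ft³/s

Q = 162 × (8.74 − 0.38)^2.20 = 162 × 8.36^2.20 = 17310 ft³/s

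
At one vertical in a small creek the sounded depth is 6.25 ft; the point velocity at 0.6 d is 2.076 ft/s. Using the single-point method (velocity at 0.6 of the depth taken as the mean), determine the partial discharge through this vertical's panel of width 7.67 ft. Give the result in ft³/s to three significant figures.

99.5 ft³/s

v̄ = v₀.₆ = 2.076 ft/s
q = v̄ × d × w = 2.076 × 6.25 × 7.67 = 99.52 ft³/s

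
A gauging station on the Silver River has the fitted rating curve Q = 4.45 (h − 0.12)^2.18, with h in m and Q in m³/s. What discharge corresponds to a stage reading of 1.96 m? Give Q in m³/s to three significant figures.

Q = 4.45 × (1.96 − 0.12)^2.18 = 4.45 × 1.84^2.18 = 16.81 m³/s

16.8 m³/s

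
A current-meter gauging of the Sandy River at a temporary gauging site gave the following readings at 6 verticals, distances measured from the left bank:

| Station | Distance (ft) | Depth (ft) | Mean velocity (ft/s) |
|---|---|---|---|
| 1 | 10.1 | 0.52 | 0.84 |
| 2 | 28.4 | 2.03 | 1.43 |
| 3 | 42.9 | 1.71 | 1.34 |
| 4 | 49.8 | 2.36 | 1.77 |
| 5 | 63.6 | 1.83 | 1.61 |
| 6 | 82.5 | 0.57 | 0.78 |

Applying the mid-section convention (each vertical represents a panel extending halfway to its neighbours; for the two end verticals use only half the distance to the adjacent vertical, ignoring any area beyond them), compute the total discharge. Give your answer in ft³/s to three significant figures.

172 ft³/s

w_1 = (28.4 − 10.1)/2 = 9.15 ft; q_1 = 0.84 × 0.52 × 9.15 = 3.997 ft³/s
w_2 = (42.9 − 10.1)/2 = 16.4 ft; q_2 = 1.43 × 2.03 × 16.4 = 47.61 ft³/s
w_3 = (49.8 − 28.4)/2 = 10.7 ft; q_3 = 1.34 × 1.71 × 10.7 = 24.52 ft³/s
w_4 = (63.6 − 42.9)/2 = 10.35 ft; q_4 = 1.77 × 2.36 × 10.35 = 43.23 ft³/s
w_5 = (82.5 − 49.8)/2 = 16.35 ft; q_5 = 1.61 × 1.83 × 16.35 = 48.17 ft³/s
w_6 = (82.5 − 63.6)/2 = 9.45 ft; q_6 = 0.78 × 0.57 × 9.45 = 4.201 ft³/s
Q = Σ qᵢ = 171.7 ft³/s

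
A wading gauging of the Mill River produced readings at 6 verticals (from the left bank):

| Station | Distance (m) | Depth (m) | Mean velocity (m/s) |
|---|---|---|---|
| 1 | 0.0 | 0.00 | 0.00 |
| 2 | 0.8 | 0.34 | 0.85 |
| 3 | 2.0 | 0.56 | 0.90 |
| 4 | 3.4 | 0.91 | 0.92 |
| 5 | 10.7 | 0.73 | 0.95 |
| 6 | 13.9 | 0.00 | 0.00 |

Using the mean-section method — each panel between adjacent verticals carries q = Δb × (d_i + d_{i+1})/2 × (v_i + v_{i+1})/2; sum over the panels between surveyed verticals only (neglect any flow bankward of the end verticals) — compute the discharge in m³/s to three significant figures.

Panel 1-2: Δb = 0.8 m, d̄ = (0.00+0.34)/2 = 0.17, v̄ = (0.00+0.85)/2 = 0.425 → q = 0.8×0.17×0.425 = 0.05780 m³/s
Panel 2-3: Δb = 1.2 m, d̄ = (0.34+0.56)/2 = 0.45, v̄ = (0.85+0.90)/2 = 0.875 → q = 1.2×0.45×0.875 = 0.4725 m³/s
Panel 3-4: Δb = 1.4 m, d̄ = (0.56+0.91)/2 = 0.735, v̄ = (0.90+0.92)/2 = 0.91 → q = 1.4×0.735×0.91 = 0.9364 m³/s
Panel 4-5: Δb = 7.3 m, d̄ = (0.91+0.73)/2 = 0.82, v̄ = (0.92+0.95)/2 = 0.935 → q = 7.3×0.82×0.935 = 5.597 m³/s
Panel 5-6: Δb = 3.2 m, d̄ = (0.73+0.00)/2 = 0.365, v̄ = (0.95+0.00)/2 = 0.475 → q = 3.2×0.365×0.475 = 0.5548 m³/s
Q = Σ q = 7.618 m³/s

7.62 m³/s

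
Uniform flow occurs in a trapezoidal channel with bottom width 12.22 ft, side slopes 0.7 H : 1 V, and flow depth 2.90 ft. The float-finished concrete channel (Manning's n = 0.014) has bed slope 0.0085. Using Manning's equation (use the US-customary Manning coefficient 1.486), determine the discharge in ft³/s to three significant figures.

672 ft³/s

A = (b + z·y)·y = (12.22 + 0.7×2.90)×2.90 = 41.33 ft²
P = b + 2y√(1+z²) = 12.22 + 2×2.90×√(1+0.7²) = 19.30 ft
R = A/P = 41.33/19.30 = 2.141 ft
Q = (1.486/n)·A·R^(2/3)·S^(1/2) = (1.486/0.014) × 41.33 × 2.141^(2/3) × 0.0085^(1/2) = 671.8 ft³/s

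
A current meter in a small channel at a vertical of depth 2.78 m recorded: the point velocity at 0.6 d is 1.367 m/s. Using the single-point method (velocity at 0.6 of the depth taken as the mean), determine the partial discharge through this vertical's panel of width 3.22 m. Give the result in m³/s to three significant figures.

v̄ = v₀.₆ = 1.367 m/s
q = v̄ × d × w = 1.367 × 2.78 × 3.22 = 12.24 m³/s

12.2 m³/s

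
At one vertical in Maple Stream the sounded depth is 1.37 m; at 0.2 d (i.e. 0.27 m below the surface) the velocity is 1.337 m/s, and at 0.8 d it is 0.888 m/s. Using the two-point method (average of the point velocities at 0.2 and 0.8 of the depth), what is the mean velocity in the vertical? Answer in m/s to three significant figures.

v̄ = (1.337 + 0.888) / 2 = 1.113 m/s

1.11 m/s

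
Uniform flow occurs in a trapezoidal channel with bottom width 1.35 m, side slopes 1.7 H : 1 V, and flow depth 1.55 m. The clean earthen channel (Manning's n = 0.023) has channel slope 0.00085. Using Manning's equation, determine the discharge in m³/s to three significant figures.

A = (b + z·y)·y = (1.35 + 1.7×1.55)×1.55 = 6.177 m²
P = b + 2y√(1+z²) = 1.35 + 2×1.55×√(1+1.7²) = 7.464 m
R = A/P = 6.177/7.464 = 0.8275 m
Q = (1/n)·A·R^(2/3)·S^(1/2) = (1/0.023) × 6.177 × 0.8275^(2/3) × 0.00085^(1/2) = 6.901 m³/s

6.90 m³/s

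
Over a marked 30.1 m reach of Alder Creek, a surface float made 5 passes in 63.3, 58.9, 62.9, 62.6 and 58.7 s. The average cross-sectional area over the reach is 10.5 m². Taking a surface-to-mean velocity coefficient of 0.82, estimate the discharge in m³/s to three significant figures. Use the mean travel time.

4.23 m³/s

t̄ = (63.3 + 58.9 + 62.9 + 62.6 + 58.7) / 5 = 61.28 s
v_surface = L / t̄ = 30.1 / 61.28 = 0.4912 m/s
v_mean = 0.82 × 0.4912 = 0.4028 m/s
Q = A × v_mean = 10.5 × 0.4028 = 4.229 m³/s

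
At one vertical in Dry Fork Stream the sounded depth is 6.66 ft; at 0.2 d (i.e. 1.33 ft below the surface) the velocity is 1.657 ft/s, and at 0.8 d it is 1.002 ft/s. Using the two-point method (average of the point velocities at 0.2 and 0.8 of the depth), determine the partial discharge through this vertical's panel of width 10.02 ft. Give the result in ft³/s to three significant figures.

v̄ = (1.657 + 1.002) / 2 = 1.330 ft/s
q = v̄ × d × w = 1.330 × 6.66 × 10.02 = 88.72 ft³/s

88.7 ft³/s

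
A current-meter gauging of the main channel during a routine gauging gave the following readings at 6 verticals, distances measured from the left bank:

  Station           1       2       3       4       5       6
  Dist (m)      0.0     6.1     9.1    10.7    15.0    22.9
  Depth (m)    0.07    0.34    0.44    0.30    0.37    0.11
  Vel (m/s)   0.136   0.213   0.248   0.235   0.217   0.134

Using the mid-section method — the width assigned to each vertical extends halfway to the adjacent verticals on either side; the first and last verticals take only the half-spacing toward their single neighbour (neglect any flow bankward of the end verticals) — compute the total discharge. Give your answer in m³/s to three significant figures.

1.37 m³/s

w_1 = (6.1 − 0.0)/2 = 3.05 m; q_1 = 0.136 × 0.07 × 3.05 = 0.02904 m³/s
w_2 = (9.1 − 0.0)/2 = 4.55 m; q_2 = 0.213 × 0.34 × 4.55 = 0.3295 m³/s
w_3 = (10.7 − 6.1)/2 = 2.3 m; q_3 = 0.248 × 0.44 × 2.3 = 0.2510 m³/s
w_4 = (15.0 − 9.1)/2 = 2.95 m; q_4 = 0.235 × 0.30 × 2.95 = 0.2080 m³/s
w_5 = (22.9 − 10.7)/2 = 6.1 m; q_5 = 0.217 × 0.37 × 6.1 = 0.4898 m³/s
w_6 = (22.9 − 15.0)/2 = 3.95 m; q_6 = 0.134 × 0.11 × 3.95 = 0.05822 m³/s
Q = Σ qᵢ = 1.365 m³/s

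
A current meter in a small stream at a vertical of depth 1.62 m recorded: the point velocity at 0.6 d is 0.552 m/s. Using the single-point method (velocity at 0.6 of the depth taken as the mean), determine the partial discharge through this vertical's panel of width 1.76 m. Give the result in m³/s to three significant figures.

v̄ = v₀.₆ = 0.552 m/s
q = v̄ × d × w = 0.5520 × 1.62 × 1.76 = 1.574 m³/s

1.57 m³/s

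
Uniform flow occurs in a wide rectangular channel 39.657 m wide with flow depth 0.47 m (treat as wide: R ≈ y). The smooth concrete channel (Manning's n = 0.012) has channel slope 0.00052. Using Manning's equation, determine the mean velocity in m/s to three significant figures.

1.15 m/s

A = b·y = 39.657 × 0.47 = 18.64 m²
Wide channel: R ≈ y = 0.47 m
Q = (1/n)·A·R^(2/3)·S^(1/2) = (1/0.012) × 18.64 × 0.4700^(2/3) × 0.00052^(1/2) = 21.41 m³/s
V = Q/A = 21.41/18.64 = 1.149 m/s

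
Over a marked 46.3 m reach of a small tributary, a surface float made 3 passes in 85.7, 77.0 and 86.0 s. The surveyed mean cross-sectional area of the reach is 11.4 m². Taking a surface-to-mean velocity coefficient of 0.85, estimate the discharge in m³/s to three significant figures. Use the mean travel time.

t̄ = (85.7 + 77.0 + 86.0) / 3 = 82.9 s
v_surface = L / t̄ = 46.3 / 82.9 = 0.5585 m/s
v_mean = 0.85 × 0.5585 = 0.4747 m/s
Q = A × v_mean = 11.4 × 0.4747 = 5.412 m³/s

5.41 m³/s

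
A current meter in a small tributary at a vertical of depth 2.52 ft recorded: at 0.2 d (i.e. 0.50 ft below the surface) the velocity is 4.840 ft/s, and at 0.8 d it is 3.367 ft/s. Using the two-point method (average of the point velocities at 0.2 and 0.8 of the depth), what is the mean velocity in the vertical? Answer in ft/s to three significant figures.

4.10 ft/s

v̄ = (4.840 + 3.367) / 2 = 4.104 ft/s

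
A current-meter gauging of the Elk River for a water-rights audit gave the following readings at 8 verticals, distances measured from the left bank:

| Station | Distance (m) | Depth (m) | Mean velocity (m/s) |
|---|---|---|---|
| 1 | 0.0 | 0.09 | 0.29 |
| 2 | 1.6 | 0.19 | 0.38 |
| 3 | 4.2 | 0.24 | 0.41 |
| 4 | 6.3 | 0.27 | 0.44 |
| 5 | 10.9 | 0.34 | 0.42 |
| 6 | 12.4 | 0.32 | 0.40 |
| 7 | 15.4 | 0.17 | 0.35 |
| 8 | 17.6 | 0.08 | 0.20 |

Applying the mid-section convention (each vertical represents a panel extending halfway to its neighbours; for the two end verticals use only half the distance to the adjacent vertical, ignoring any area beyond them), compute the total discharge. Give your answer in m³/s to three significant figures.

1.70 m³/s

w_1 = (1.6 − 0.0)/2 = 0.8 m; q_1 = 0.29 × 0.09 × 0.8 = 0.02088 m³/s
w_2 = (4.2 − 0.0)/2 = 2.1 m; q_2 = 0.38 × 0.19 × 2.1 = 0.1516 m³/s
w_3 = (6.3 − 1.6)/2 = 2.35 m; q_3 = 0.41 × 0.24 × 2.35 = 0.2312 m³/s
w_4 = (10.9 − 4.2)/2 = 3.35 m; q_4 = 0.44 × 0.27 × 3.35 = 0.3980 m³/s
w_5 = (12.4 − 6.3)/2 = 3.05 m; q_5 = 0.42 × 0.34 × 3.05 = 0.4355 m³/s
w_6 = (15.4 − 10.9)/2 = 2.25 m; q_6 = 0.40 × 0.32 × 2.25 = 0.2880 m³/s
w_7 = (17.6 − 12.4)/2 = 2.6 m; q_7 = 0.35 × 0.17 × 2.6 = 0.1547 m³/s
w_8 = (17.6 − 15.4)/2 = 1.1 m; q_8 = 0.20 × 0.08 × 1.1 = 0.01760 m³/s
Q = Σ qᵢ = 1.698 m³/s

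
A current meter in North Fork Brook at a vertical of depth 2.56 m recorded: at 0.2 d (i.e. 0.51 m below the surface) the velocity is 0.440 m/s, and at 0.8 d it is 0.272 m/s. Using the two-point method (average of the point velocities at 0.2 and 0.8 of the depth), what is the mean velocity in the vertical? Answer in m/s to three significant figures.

0.356 m/s

v̄ = (0.440 + 0.272) / 2 = 0.3560 m/s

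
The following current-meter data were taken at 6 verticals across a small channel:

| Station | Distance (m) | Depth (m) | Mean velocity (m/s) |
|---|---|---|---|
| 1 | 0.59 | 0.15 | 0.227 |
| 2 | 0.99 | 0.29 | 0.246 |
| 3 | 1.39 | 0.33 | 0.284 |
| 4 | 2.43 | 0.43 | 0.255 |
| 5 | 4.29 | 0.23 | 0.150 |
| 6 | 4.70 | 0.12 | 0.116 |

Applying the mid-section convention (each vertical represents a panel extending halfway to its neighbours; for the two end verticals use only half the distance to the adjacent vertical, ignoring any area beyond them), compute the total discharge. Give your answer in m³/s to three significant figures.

w_1 = (0.99 − 0.59)/2 = 0.2 m; q_1 = 0.227 × 0.15 × 0.2 = 0.006810 m³/s
w_2 = (1.39 − 0.59)/2 = 0.4 m; q_2 = 0.246 × 0.29 × 0.4 = 0.02854 m³/s
w_3 = (2.43 − 0.99)/2 = 0.72 m; q_3 = 0.284 × 0.33 × 0.72 = 0.06748 m³/s
w_4 = (4.29 − 1.39)/2 = 1.45 m; q_4 = 0.255 × 0.43 × 1.45 = 0.1590 m³/s
w_5 = (4.70 − 2.43)/2 = 1.135 m; q_5 = 0.150 × 0.23 × 1.135 = 0.03916 m³/s
w_6 = (4.70 − 4.29)/2 = 0.205 m; q_6 = 0.116 × 0.12 × 0.205 = 0.002854 m³/s
Q = Σ qᵢ = 0.3038 m³/s

0.304 m³/s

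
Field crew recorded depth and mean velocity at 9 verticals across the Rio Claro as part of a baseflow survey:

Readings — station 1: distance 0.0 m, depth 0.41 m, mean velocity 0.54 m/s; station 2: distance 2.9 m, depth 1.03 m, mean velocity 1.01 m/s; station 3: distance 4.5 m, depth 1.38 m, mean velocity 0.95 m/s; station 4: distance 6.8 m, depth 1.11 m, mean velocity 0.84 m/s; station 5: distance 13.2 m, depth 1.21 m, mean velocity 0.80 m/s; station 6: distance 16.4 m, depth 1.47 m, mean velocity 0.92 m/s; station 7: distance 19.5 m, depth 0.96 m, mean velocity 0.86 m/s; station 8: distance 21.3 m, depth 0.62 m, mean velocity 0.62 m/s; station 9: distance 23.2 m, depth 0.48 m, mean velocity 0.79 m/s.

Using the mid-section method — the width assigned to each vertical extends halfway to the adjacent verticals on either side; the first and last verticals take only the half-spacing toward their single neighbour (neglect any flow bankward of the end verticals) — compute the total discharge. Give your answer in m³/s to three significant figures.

w_1 = (2.9 − 0.0)/2 = 1.45 m; q_1 = 0.54 × 0.41 × 1.45 = 0.3210 m³/s
w_2 = (4.5 − 0.0)/2 = 2.25 m; q_2 = 1.01 × 1.03 × 2.25 = 2.341 m³/s
w_3 = (6.8 − 2.9)/2 = 1.95 m; q_3 = 0.95 × 1.38 × 1.95 = 2.556 m³/s
w_4 = (13.2 − 4.5)/2 = 4.35 m; q_4 = 0.84 × 1.11 × 4.35 = 4.056 m³/s
w_5 = (16.4 − 6.8)/2 = 4.8 m; q_5 = 0.80 × 1.21 × 4.8 = 4.646 m³/s
w_6 = (19.5 − 13.2)/2 = 3.15 m; q_6 = 0.92 × 1.47 × 3.15 = 4.260 m³/s
w_7 = (21.3 − 16.4)/2 = 2.45 m; q_7 = 0.86 × 0.96 × 2.45 = 2.023 m³/s
w_8 = (23.2 − 19.5)/2 = 1.85 m; q_8 = 0.62 × 0.62 × 1.85 = 0.7111 m³/s
w_9 = (23.2 − 21.3)/2 = 0.95 m; q_9 = 0.79 × 0.48 × 0.95 = 0.3602 m³/s
Q = Σ qᵢ = 21.27 m³/s

21.3 m³/s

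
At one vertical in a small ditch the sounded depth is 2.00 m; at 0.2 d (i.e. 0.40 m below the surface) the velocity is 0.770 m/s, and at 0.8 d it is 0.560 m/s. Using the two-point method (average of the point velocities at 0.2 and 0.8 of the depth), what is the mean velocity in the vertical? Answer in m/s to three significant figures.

v̄ = (0.770 + 0.560) / 2 = 0.6650 m/s

0.665 m/s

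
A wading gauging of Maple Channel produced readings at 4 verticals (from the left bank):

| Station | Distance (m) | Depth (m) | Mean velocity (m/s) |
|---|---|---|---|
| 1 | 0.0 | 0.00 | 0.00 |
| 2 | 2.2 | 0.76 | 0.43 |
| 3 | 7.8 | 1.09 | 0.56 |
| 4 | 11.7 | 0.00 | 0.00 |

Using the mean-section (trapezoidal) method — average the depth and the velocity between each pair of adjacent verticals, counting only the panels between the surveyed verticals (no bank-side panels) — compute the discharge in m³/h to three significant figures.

Panel 1-2: Δb = 2.2 m, d̄ = (0.00+0.76)/2 = 0.38, v̄ = (0.00+0.43)/2 = 0.215 → q = 2.2×0.38×0.215 = 0.1797 m³/s
Panel 2-3: Δb = 5.6 m, d̄ = (0.76+1.09)/2 = 0.925, v̄ = (0.43+0.56)/2 = 0.495 → q = 5.6×0.925×0.495 = 2.564 m³/s
Panel 3-4: Δb = 3.9 m, d̄ = (1.09+0.00)/2 = 0.545, v̄ = (0.56+0.00)/2 = 0.28 → q = 3.9×0.545×0.28 = 0.5951 m³/s
Q = Σ q = 3.339 m³/s
= 3.339 × 3600 = 12020 m³/h

12000 m³/h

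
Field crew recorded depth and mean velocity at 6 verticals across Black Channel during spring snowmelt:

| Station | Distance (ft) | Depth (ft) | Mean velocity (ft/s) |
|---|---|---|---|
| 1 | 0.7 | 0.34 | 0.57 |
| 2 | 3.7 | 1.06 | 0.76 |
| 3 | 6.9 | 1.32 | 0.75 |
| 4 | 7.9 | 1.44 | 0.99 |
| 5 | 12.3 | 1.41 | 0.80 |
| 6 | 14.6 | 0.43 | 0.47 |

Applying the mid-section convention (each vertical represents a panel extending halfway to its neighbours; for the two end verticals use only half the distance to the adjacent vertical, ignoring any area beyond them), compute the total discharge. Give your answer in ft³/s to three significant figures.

w_1 = (3.7 − 0.7)/2 = 1.5 ft; q_1 = 0.57 × 0.34 × 1.5 = 0.2907 ft³/s
w_2 = (6.9 − 0.7)/2 = 3.1 ft; q_2 = 0.76 × 1.06 × 3.1 = 2.497 ft³/s
w_3 = (7.9 − 3.7)/2 = 2.1 ft; q_3 = 0.75 × 1.32 × 2.1 = 2.079 ft³/s
w_4 = (12.3 − 6.9)/2 = 2.7 ft; q_4 = 0.99 × 1.44 × 2.7 = 3.849 ft³/s
w_5 = (14.6 − 7.9)/2 = 3.35 ft; q_5 = 0.80 × 1.41 × 3.35 = 3.779 ft³/s
w_6 = (14.6 − 12.3)/2 = 1.15 ft; q_6 = 0.47 × 0.43 × 1.15 = 0.2324 ft³/s
Q = Σ qᵢ = 12.73 ft³/s

12.7 ft³/s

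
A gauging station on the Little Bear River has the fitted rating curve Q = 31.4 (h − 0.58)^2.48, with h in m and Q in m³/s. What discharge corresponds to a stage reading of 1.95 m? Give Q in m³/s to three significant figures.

68.5 m³/s

Q = 31.4 × (1.95 − 0.58)^2.48 = 31.4 × 1.37^2.48 = 68.55 m³/s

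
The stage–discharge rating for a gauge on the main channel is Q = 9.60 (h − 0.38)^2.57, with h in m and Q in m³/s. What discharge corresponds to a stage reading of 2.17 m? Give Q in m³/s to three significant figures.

Q = 9.60 × (2.17 − 0.38)^2.57 = 9.60 × 1.79^2.57 = 42.87 m³/s

42.9 m³/s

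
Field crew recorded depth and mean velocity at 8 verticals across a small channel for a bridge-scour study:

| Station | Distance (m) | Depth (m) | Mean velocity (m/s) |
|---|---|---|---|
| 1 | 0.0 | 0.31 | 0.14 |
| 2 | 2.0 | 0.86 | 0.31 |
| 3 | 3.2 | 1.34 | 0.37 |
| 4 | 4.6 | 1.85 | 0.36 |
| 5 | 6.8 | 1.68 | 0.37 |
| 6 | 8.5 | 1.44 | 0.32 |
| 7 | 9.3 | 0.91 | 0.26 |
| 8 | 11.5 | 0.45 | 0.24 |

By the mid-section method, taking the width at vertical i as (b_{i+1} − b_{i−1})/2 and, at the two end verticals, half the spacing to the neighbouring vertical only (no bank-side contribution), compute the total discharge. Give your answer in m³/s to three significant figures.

w_1 = (2.0 − 0.0)/2 = 1 m; q_1 = 0.14 × 0.31 × 1 = 0.04340 m³/s
w_2 = (3.2 − 0.0)/2 = 1.6 m; q_2 = 0.31 × 0.86 × 1.6 = 0.4266 m³/s
w_3 = (4.6 − 2.0)/2 = 1.3 m; q_3 = 0.37 × 1.34 × 1.3 = 0.6445 m³/s
w_4 = (6.8 − 3.2)/2 = 1.8 m; q_4 = 0.36 × 1.85 × 1.8 = 1.199 m³/s
w_5 = (8.5 − 4.6)/2 = 1.95 m; q_5 = 0.37 × 1.68 × 1.95 = 1.212 m³/s
w_6 = (9.3 − 6.8)/2 = 1.25 m; q_6 = 0.32 × 1.44 × 1.25 = 0.5760 m³/s
w_7 = (11.5 − 8.5)/2 = 1.5 m; q_7 = 0.26 × 0.91 × 1.5 = 0.3549 m³/s
w_8 = (11.5 − 9.3)/2 = 1.1 m; q_8 = 0.24 × 0.45 × 1.1 = 0.1188 m³/s
Q = Σ qᵢ = 4.575 m³/s

4.58 m³/s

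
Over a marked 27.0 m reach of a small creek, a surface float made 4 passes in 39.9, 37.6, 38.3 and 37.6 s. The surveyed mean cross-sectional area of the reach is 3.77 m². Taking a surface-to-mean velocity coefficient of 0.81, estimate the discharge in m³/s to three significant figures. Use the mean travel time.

2.15 m³/s

t̄ = (39.9 + 37.6 + 38.3 + 37.6) / 4 = 38.35 s
v_surface = L / t̄ = 27.0 / 38.35 = 0.7040 m/s
v_mean = 0.81 × 0.7040 = 0.5703 m/s
Q = A × v_mean = 3.77 × 0.5703 = 2.150 m³/s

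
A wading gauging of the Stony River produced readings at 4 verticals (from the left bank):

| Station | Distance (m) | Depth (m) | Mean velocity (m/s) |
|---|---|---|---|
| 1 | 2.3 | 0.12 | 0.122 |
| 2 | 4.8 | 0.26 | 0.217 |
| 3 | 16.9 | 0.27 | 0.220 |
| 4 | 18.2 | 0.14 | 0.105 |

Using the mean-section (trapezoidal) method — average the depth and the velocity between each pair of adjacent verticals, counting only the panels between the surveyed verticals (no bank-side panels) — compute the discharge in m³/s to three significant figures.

Panel 1-2: Δb = 2.5 m, d̄ = (0.12+0.26)/2 = 0.19, v̄ = (0.122+0.217)/2 = 0.1695 → q = 2.5×0.19×0.1695 = 0.08051 m³/s
Panel 2-3: Δb = 12.1 m, d̄ = (0.26+0.27)/2 = 0.265, v̄ = (0.217+0.220)/2 = 0.2185 → q = 12.1×0.265×0.2185 = 0.7006 m³/s
Panel 3-4: Δb = 1.3 m, d̄ = (0.27+0.14)/2 = 0.205, v̄ = (0.220+0.105)/2 = 0.1625 → q = 1.3×0.205×0.1625 = 0.04331 m³/s
Q = Σ q = 0.8244 m³/s

0.824 m³/s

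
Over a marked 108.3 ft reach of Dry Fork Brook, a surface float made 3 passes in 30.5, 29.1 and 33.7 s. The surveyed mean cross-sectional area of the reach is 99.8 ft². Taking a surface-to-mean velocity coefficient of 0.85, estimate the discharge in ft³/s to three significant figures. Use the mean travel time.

t̄ = (30.5 + 29.1 + 33.7) / 3 = 31.1 s
v_surface = L / t̄ = 108.3 / 31.1 = 3.482 ft/s
v_mean = 0.85 × 3.482 = 2.960 ft/s
Q = A × v_mean = 99.8 × 2.960 = 295.4 ft³/s

295 ft³/s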